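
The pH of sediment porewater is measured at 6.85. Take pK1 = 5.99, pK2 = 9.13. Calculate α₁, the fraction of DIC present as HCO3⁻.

α₁ = 1 / (1 + [H⁺]/K1 + K2/[H⁺]) = 1 / (1 + 10^-0.86 + 10^-2.28)
   = 1 / (1 + 0.13804 + 0.0052481) = 1/1.1433 = 0.8747

α₁ = 0.875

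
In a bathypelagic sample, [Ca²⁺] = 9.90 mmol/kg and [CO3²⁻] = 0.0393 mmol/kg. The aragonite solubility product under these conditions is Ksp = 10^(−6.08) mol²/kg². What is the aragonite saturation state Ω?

Ksp = 10^(−6.08) = 8.318×10^-7
Ω = [Ca²⁺][CO3²⁻]/Ksp = (9.90×10^-3)(0.0393×10^-3) / 8.318×10^-7 = 0.468

Ω = 0.468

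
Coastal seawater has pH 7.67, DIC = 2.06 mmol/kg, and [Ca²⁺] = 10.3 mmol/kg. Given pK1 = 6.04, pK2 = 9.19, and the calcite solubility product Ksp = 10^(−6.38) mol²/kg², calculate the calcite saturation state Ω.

α₂ = 1 / (1 + [H⁺]/K2 + [H⁺]²/(K1K2)) = 1 / (1 + 10^+1.52 + 10^-0.11)
   = 1 / (1 + 33.113 + 0.77625) = 1/34.889 = 0.02866
[CO3²⁻] = α₂ × DIC = 0.02866 × 2.06 = 0.05904 mmol/kg
Ksp = 10^(−6.38) = 4.169×10^-7
Ω = [Ca²⁺][CO3²⁻]/Ksp = (10.3×10^-3)(5.904×10^-5) / 4.169×10^-7 = 1.46

Ω = 1.46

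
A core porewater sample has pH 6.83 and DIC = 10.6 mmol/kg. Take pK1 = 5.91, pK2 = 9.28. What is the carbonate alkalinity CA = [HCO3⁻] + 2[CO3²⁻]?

CA = [HCO3⁻] + 2[CO3²⁻] = (α₁ + 2α₂)·DIC
At pH 6.83: [H⁺]/K1 = 10^-0.92 = 0.12023, K2/[H⁺] = 10^-2.45 = 0.0035481
α₁ = 1/(1 + 0.12023 + 0.0035481) = 1/1.1238 = 0.8899; α₂ = α₁·K2/[H⁺] = 0.003157
α₁ + 2α₂ = 0.8962
CA = 0.8962 × 10.6 = 9.50 mmol/kg

CA = 9.50 mmol/kg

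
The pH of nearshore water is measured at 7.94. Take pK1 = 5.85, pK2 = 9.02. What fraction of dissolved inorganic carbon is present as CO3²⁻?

α₂ = 1 / (1 + [H⁺]/K2 + [H⁺]²/(K1K2)) = 1 / (1 + 10^+1.08 + 10^-1.01)
   = 1 / (1 + 12.023 + 0.097724) = 1/13.120 = 0.07622

α₂ = 0.0762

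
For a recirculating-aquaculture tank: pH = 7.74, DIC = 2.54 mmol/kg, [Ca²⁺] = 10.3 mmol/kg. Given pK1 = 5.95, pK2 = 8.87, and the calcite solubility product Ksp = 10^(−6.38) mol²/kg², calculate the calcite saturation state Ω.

Ω = 4.27

α₂ = 1 / (1 + [H⁺]/K2 + [H⁺]²/(K1K2)) = 1 / (1 + 10^+1.13 + 10^-0.66)
   = 1 / (1 + 13.490 + 0.21878) = 1/14.708 = 0.06799
[CO3²⁻] = α₂ × DIC = 0.06799 × 2.54 = 0.1727 mmol/kg
Ksp = 10^(−6.38) = 4.169×10^-7
Ω = [Ca²⁺][CO3²⁻]/Ksp = (10.3×10^-3)(1.727×10^-4) / 4.169×10^-7 = 4.27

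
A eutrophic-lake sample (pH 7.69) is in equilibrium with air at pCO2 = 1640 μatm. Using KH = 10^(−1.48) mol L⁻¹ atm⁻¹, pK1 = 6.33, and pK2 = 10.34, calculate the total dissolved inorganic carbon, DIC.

[CO2*] = KH · pCO2 = 10^(−1.48) × 1640×10^-6 = 5.431×10^-5 mol/L
α₀ = 1/(1 + K1/[H⁺] + K1K2/[H⁺]²) = 1/(1 + 10^+1.36 + 10^-1.29) = 0.04174
DIC = [CO2*]/α₀ = 5.431×10^-5 / 0.04174 = 1.30 mmol/L

DIC = 1.30 mmol/L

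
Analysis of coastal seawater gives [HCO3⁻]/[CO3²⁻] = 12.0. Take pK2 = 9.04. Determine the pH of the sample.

pH = 7.96

From K2 = [H⁺][CO3²⁻]/[HCO3⁻]:  pH = pK2 − log₁₀([HCO3⁻]/[CO3²⁻])
log₁₀(12.0) = +1.079
pH = 9.04 − (+1.079) = 7.96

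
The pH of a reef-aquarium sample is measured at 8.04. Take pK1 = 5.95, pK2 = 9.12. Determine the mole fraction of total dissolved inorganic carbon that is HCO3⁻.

α₁ = 0.916

α₁ = 1 / (1 + [H⁺]/K1 + K2/[H⁺]) = 1 / (1 + 10^-2.09 + 10^-1.08)
   = 1 / (1 + 0.0081283 + 0.083176) = 1/1.0913 = 0.9163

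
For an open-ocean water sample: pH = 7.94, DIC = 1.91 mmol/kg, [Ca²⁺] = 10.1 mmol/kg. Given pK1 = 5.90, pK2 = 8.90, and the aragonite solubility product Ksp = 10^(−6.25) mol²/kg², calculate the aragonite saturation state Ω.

α₂ = 1 / (1 + [H⁺]/K2 + [H⁺]²/(K1K2)) = 1 / (1 + 10^+0.96 + 10^-1.08)
   = 1 / (1 + 9.1201 + 0.083176) = 1/10.203 = 0.09801
[CO3²⁻] = α₂ × DIC = 0.09801 × 1.91 = 0.1872 mmol/kg
Ksp = 10^(−6.25) = 5.623×10^-7
Ω = [Ca²⁺][CO3²⁻]/Ksp = (10.1×10^-3)(1.872×10^-4) / 5.623×10^-7 = 3.36

Ω = 3.36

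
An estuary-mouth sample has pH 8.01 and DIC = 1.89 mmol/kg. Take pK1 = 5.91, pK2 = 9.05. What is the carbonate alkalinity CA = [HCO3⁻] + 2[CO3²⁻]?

CA = [HCO3⁻] + 2[CO3²⁻] = (α₁ + 2α₂)·DIC
At pH 8.01: [H⁺]/K1 = 10^-2.10 = 0.0079433, K2/[H⁺] = 10^-1.04 = 0.091201
α₁ = 1/(1 + 0.0079433 + 0.091201) = 1/1.0991 = 0.9098; α₂ = α₁·K2/[H⁺] = 0.08297
α₁ + 2α₂ = 1.0757
CA = 1.0757 × 1.89 = 2.03 mmol/kg

CA = 2.03 mmol/kg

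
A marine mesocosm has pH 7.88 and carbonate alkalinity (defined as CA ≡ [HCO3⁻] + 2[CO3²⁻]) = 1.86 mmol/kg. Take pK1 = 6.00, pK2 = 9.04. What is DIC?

DIC = 1.77 mmol/kg

CA = [HCO3⁻] + 2[CO3²⁻] = (α₁ + 2α₂)·DIC
At pH 7.88: [H⁺]/K1 = 10^-1.88 = 0.013183, K2/[H⁺] = 10^-1.16 = 0.069183
α₁ = 1/(1 + 0.013183 + 0.069183) = 1/1.0824 = 0.9239; α₂ = α₁·K2/[H⁺] = 0.06392
α₁ + 2α₂ = 1.0517
DIC = CA / (α₁ + 2α₂) = 1.86 / 1.0517 = 1.77 mmol/kg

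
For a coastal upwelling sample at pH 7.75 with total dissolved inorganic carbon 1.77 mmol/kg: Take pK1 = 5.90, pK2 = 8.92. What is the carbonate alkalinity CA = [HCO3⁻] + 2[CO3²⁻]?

CA = 1.86 mmol/kg

CA = [HCO3⁻] + 2[CO3²⁻] = (α₁ + 2α₂)·DIC
At pH 7.75: [H⁺]/K1 = 10^-1.85 = 0.014125, K2/[H⁺] = 10^-1.17 = 0.067608
α₁ = 1/(1 + 0.014125 + 0.067608) = 1/1.0817 = 0.9244; α₂ = α₁·K2/[H⁺] = 0.06250
α₁ + 2α₂ = 1.0494
CA = 1.0494 × 1.77 = 1.86 mmol/kg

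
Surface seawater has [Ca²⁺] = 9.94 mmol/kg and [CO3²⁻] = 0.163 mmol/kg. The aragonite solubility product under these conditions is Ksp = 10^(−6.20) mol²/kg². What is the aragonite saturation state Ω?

Ω = 2.57

Ksp = 10^(−6.20) = 6.310×10^-7
Ω = [Ca²⁺][CO3²⁻]/Ksp = (9.94×10^-3)(0.163×10^-3) / 6.310×10^-7 = 2.57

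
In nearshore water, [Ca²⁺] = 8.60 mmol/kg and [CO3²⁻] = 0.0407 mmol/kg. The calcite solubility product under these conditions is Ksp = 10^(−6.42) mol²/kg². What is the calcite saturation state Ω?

Ω = 0.921

Ksp = 10^(−6.42) = 3.802×10^-7
Ω = [Ca²⁺][CO3²⁻]/Ksp = (8.60×10^-3)(0.0407×10^-3) / 3.802×10^-7 = 0.921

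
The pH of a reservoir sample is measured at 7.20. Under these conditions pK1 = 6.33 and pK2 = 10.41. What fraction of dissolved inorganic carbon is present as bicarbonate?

α₁ = 1 / (1 + [H⁺]/K1 + K2/[H⁺]) = 1 / (1 + 10^-0.87 + 10^-3.21)
   = 1 / (1 + 0.13490 + 0.00061660) = 1/1.1355 = 0.8807

α₁ = 0.881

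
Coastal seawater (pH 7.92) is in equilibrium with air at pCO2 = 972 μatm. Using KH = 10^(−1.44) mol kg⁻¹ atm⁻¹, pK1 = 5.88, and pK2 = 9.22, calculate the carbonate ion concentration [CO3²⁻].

[CO2*] = KH · pCO2 = 10^(−1.44) × 972×10^-6 = 3.529×10^-5 mol/kg
α₀ = 1/(1 + K1/[H⁺] + K1K2/[H⁺]²) = 1/(1 + 10^+2.04 + 10^+0.74) = 0.008610
DIC = [CO2*]/α₀ = 3.529×10^-5 / 0.008610 = 4.099 mmol/kg
[CO3²⁻] = α₂·DIC; α₂ = 0.04732, so [CO3²⁻] = 0.04732 × 4.099 = 0.194 mmol/kg

[CO3²⁻] = 0.194 mmol/kg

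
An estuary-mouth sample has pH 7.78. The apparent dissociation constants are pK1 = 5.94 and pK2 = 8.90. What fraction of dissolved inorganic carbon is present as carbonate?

α₂ = 1 / (1 + [H⁺]/K2 + [H⁺]²/(K1K2)) = 1 / (1 + 10^+1.12 + 10^-0.72)
   = 1 / (1 + 13.183 + 0.19055) = 1/14.373 = 0.06957

α₂ = 0.0696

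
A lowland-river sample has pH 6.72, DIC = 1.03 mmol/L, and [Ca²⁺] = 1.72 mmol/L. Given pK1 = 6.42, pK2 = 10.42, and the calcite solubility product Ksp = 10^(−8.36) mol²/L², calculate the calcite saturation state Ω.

Ω = 0.0539

α₂ = 1 / (1 + [H⁺]/K2 + [H⁺]²/(K1K2)) = 1 / (1 + 10^+3.70 + 10^+3.40)
   = 1 / (1 + 5011.9 + 2511.9) = 1/7524.8 = 0.0001329
[CO3²⁻] = α₂ × DIC = 0.0001329 × 1.03 = 0.0001369 mmol/L = 0.1369 μmol/L
Ksp = 10^(−8.36) = 4.365×10^-9
Ω = [Ca²⁺][CO3²⁻]/Ksp = (1.72×10^-3)(1.369×10^-7) / 4.365×10^-9 = 0.0539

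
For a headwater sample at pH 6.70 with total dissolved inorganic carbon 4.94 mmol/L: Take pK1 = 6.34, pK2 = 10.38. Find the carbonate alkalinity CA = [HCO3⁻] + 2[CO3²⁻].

CA = 3.44 mmol/L

CA = [HCO3⁻] + 2[CO3²⁻] = (α₁ + 2α₂)·DIC
At pH 6.70: [H⁺]/K1 = 10^-0.36 = 0.43652, K2/[H⁺] = 10^-3.68 = 0.00020893
α₁ = 1/(1 + 0.43652 + 0.00020893) = 1/1.4367 = 0.6960; α₂ = α₁·K2/[H⁺] = 0.0001454
α₁ + 2α₂ = 0.6963
CA = 0.6963 × 4.94 = 3.44 mmol/L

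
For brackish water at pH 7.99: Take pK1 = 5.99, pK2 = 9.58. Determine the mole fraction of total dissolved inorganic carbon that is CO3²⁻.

α₂ = 0.0248

α₂ = 1 / (1 + [H⁺]/K2 + [H⁺]²/(K1K2)) = 1 / (1 + 10^+1.59 + 10^-0.41)
   = 1 / (1 + 38.905 + 0.38905) = 1/40.294 = 0.02482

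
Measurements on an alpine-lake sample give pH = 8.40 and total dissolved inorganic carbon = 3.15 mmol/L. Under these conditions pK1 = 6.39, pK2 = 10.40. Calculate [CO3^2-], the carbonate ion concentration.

[CO3²⁻] = 0.0309 mmol/L

α₂ = 1 / (1 + [H⁺]/K2 + [H⁺]²/(K1K2)) = 1 / (1 + 10^+2.00 + 10^-0.01)
   = 1 / (1 + 100.00 + 0.97724) = 1/101.98 = 0.009806
[CO3²⁻] = α₂ × DIC = 0.009806 × 3.15 = 0.0309 mmol/L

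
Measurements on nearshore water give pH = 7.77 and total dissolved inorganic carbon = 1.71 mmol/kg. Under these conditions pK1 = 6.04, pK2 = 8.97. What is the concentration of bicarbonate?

[HCO3⁻] = 1.58 mmol/kg

α₁ = 1 / (1 + [H⁺]/K1 + K2/[H⁺]) = 1 / (1 + 10^-1.73 + 10^-1.20)
   = 1 / (1 + 0.018621 + 0.063096) = 1/1.0817 = 0.9245
[HCO3⁻] = α₁ × DIC = 0.9245 × 1.71 = 1.58 mmol/kg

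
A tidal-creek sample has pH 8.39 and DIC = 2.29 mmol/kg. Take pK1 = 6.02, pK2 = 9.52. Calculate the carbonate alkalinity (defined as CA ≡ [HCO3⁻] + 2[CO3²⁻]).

CA = [HCO3⁻] + 2[CO3²⁻] = (α₁ + 2α₂)·DIC
At pH 8.39: [H⁺]/K1 = 10^-2.37 = 0.0042658, K2/[H⁺] = 10^-1.13 = 0.074131
α₁ = 1/(1 + 0.0042658 + 0.074131) = 1/1.0784 = 0.9273; α₂ = α₁·K2/[H⁺] = 0.06874
α₁ + 2α₂ = 1.0648
CA = 1.0648 × 2.29 = 2.44 mmol/kg

CA = 2.44 mmol/kg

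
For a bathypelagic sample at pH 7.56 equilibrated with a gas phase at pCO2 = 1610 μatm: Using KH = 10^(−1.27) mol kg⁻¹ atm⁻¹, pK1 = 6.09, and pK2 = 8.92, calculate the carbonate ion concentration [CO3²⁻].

[CO3²⁻] = 0.111 mmol/kg

[CO2*] = KH · pCO2 = 10^(−1.27) × 1610×10^-6 = 8.646×10^-5 mol/kg
α₀ = 1/(1 + K1/[H⁺] + K1K2/[H⁺]²) = 1/(1 + 10^+1.47 + 10^+0.11) = 0.03145
DIC = [CO2*]/α₀ = 8.646×10^-5 / 0.03145 = 2.750 mmol/kg
[CO3²⁻] = α₂·DIC; α₂ = 0.04051, so [CO3²⁻] = 0.04051 × 2.750 = 0.111 mmol/kg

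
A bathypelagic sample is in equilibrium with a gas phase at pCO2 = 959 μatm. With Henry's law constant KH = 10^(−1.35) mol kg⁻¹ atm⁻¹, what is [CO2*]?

[CO2*] = 42.8 μmol/kg

KH = 10^(−1.35) = 4.467×10^-2 mol kg⁻¹ atm⁻¹
[CO2*] = KH · pCO2 = 4.467×10^-2 × 959×10^-6 atm = 4.28×10^-5 mol/kg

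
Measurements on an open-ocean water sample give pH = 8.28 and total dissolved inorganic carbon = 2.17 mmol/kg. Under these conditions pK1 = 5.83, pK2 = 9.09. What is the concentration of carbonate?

α₂ = 1 / (1 + [H⁺]/K2 + [H⁺]²/(K1K2)) = 1 / (1 + 10^+0.81 + 10^-1.64)
   = 1 / (1 + 6.4565 + 0.022909) = 1/7.4795 = 0.1337
[CO3²⁻] = α₂ × DIC = 0.1337 × 2.17 = 0.290 mmol/kg

[CO3²⁻] = 0.290 mmol/kg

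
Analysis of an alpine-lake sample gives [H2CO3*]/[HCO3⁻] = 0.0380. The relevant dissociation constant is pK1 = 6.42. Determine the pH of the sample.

From K1 = [H⁺][HCO3⁻]/[H2CO3*]:  pH = pK1 − log₁₀([H2CO3*]/[HCO3⁻])
log₁₀(0.0380) = -1.420
pH = 6.42 − (-1.420) = 7.84

pH = 7.84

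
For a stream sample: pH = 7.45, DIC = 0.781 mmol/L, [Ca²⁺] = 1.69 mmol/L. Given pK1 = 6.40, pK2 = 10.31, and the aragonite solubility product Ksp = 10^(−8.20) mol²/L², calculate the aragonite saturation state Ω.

Ω = 0.265

α₂ = 1 / (1 + [H⁺]/K2 + [H⁺]²/(K1K2)) = 1 / (1 + 10^+2.86 + 10^+1.81)
   = 1 / (1 + 724.44 + 64.565) = 1/790.00 = 0.001266
[CO3²⁻] = α₂ × DIC = 0.001266 × 0.781 = 0.0009886 mmol/L = 0.9886 μmol/L
Ksp = 10^(−8.20) = 6.310×10^-9
Ω = [Ca²⁺][CO3²⁻]/Ksp = (1.69×10^-3)(9.886×10^-7) / 6.310×10^-9 = 0.265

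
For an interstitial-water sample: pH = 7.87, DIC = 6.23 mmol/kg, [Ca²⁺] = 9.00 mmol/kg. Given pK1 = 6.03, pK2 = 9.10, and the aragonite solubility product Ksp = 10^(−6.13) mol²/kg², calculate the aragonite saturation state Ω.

α₂ = 1 / (1 + [H⁺]/K2 + [H⁺]²/(K1K2)) = 1 / (1 + 10^+1.23 + 10^-0.61)
   = 1 / (1 + 16.982 + 0.24547) = 1/18.228 = 0.05486
[CO3²⁻] = α₂ × DIC = 0.05486 × 6.23 = 0.3418 mmol/kg
Ksp = 10^(−6.13) = 7.413×10^-7
Ω = [Ca²⁺][CO3²⁻]/Ksp = (9.00×10^-3)(3.418×10^-4) / 7.413×10^-7 = 4.15

Ω = 4.15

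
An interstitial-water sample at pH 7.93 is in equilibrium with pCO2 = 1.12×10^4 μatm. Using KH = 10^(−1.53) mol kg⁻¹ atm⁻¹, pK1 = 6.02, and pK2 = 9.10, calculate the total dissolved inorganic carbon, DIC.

[CO2*] = KH · pCO2 = 10^(−1.53) × 1.12×10^4×10^-6 = 3.305×10^-4 mol/kg
α₀ = 1/(1 + K1/[H⁺] + K1K2/[H⁺]²) = 1/(1 + 10^+1.91 + 10^+0.74) = 0.01139
DIC = [CO2*]/α₀ = 3.305×10^-4 / 0.01139 = 29.0 mmol/kg

DIC = 29.0 mmol/kg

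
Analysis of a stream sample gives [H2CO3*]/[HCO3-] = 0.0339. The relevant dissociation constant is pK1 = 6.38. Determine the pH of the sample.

From K1 = [H⁺][HCO3-]/[H2CO3*]:  pH = pK1 − log₁₀([H2CO3*]/[HCO3-])
log₁₀(0.0339) = -1.470
pH = 6.38 − (-1.470) = 7.85

pH = 7.85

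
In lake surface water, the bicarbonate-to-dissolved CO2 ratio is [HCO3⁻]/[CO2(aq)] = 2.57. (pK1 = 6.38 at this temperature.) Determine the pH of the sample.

From K1 = [H⁺][HCO3⁻]/[CO2(aq)]:  pH = pK1 + log₁₀([HCO3⁻]/[CO2(aq)])
log₁₀(2.57) = +0.410
pH = 6.38 + (+0.410) = 6.79

pH = 6.79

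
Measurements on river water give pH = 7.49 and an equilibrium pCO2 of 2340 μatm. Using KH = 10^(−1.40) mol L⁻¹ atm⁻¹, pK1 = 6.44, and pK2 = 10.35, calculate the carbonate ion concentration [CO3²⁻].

[CO3²⁻] = 1.44 μmol/L

[CO2*] = KH · pCO2 = 10^(−1.40) × 2340×10^-6 = 9.316×10^-5 mol/L
α₀ = 1/(1 + K1/[H⁺] + K1K2/[H⁺]²) = 1/(1 + 10^+1.05 + 10^-1.81) = 0.08173
DIC = [CO2*]/α₀ = 9.316×10^-5 / 0.08173 = 1.140 mmol/L
[CO3²⁻] = α₂·DIC; α₂ = 0.001266, so [CO3²⁻] = 0.001266 × 1.140 = 0.00144 mmol/L = 1.44 μmol/L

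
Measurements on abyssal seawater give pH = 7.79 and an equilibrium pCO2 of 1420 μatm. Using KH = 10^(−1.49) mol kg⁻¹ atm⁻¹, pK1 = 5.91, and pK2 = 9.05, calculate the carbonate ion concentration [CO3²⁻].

[CO2*] = KH · pCO2 = 10^(−1.49) × 1420×10^-6 = 4.595×10^-5 mol/kg
α₀ = 1/(1 + K1/[H⁺] + K1K2/[H⁺]²) = 1/(1 + 10^+1.88 + 10^+0.62) = 0.01234
DIC = [CO2*]/α₀ = 4.595×10^-5 / 0.01234 = 3.723 mmol/kg
[CO3²⁻] = α₂·DIC; α₂ = 0.05145, so [CO3²⁻] = 0.05145 × 3.723 = 0.192 mmol/kg

[CO3²⁻] = 0.192 mmol/kg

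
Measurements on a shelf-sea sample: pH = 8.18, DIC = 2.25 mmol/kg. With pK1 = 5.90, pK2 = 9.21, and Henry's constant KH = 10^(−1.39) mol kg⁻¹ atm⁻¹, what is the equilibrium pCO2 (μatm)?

pCO2 = 264 μatm

α₀ = 1 / (1 + K1/[H⁺] + K1K2/[H⁺]²) = 1 / (1 + 10^+2.28 + 10^+1.25)
   = 1 / (1 + 190.55 + 17.783) = 1/209.33 = 0.004777
[CO2*] = α₀ × DIC = 0.004777 × 2.25 = 0.01075 mmol/kg = 10.75 μmol/kg
pCO2 = [CO2*]/KH = 1.075×10^-5 / 4.074×10^-2 = 264 μatm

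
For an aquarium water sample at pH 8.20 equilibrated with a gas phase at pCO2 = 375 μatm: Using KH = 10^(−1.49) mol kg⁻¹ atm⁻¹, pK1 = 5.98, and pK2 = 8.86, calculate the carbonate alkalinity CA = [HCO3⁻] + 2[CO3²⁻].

[CO2*] = KH · pCO2 = 10^(−1.49) × 375×10^-6 = 1.213×10^-5 mol/kg
α₀ = 1/(1 + K1/[H⁺] + K1K2/[H⁺]²) = 1/(1 + 10^+2.22 + 10^+1.56) = 0.004920
DIC = [CO2*]/α₀ = 1.213×10^-5 / 0.004920 = 2.467 mmol/kg
CA = (α₁ + 2α₂)·DIC = (0.8165 + 2×0.1786) × 2.467 = 2.90 mmol/kg

CA = 2.90 mmol/kg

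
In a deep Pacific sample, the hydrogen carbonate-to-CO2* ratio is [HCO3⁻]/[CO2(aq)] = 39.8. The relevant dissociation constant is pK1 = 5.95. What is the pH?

pH = 7.55

From K1 = [H⁺][HCO3⁻]/[CO2(aq)]:  pH = pK1 + log₁₀([HCO3⁻]/[CO2(aq)])
log₁₀(39.8) = +1.600
pH = 5.95 + (+1.600) = 7.55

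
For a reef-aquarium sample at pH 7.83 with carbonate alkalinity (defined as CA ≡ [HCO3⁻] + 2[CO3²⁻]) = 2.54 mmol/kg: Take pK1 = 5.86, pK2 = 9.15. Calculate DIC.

DIC = 2.45 mmol/kg

CA = [HCO3⁻] + 2[CO3²⁻] = (α₁ + 2α₂)·DIC
At pH 7.83: [H⁺]/K1 = 10^-1.97 = 0.010715, K2/[H⁺] = 10^-1.32 = 0.047863
α₁ = 1/(1 + 0.010715 + 0.047863) = 1/1.0586 = 0.9447; α₂ = α₁·K2/[H⁺] = 0.04521
α₁ + 2α₂ = 1.0351
DIC = CA / (α₁ + 2α₂) = 2.54 / 1.0351 = 2.45 mmol/kg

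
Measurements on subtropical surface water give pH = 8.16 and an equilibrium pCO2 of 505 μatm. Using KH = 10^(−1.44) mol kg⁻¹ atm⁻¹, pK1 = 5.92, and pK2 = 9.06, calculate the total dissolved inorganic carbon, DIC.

DIC = 3.61 mmol/kg

[CO2*] = KH · pCO2 = 10^(−1.44) × 505×10^-6 = 1.834×10^-5 mol/kg
α₀ = 1/(1 + K1/[H⁺] + K1K2/[H⁺]²) = 1/(1 + 10^+2.24 + 10^+1.34) = 0.005085
DIC = [CO2*]/α₀ = 1.834×10^-5 / 0.005085 = 3.61 mmol/kg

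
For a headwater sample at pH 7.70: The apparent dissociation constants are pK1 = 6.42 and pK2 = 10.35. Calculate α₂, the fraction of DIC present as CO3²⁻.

α₂ = 1 / (1 + [H⁺]/K2 + [H⁺]²/(K1K2)) = 1 / (1 + 10^+2.65 + 10^+1.37)
   = 1 / (1 + 446.68 + 23.442) = 1/471.13 = 0.002123

α₂ = 0.00212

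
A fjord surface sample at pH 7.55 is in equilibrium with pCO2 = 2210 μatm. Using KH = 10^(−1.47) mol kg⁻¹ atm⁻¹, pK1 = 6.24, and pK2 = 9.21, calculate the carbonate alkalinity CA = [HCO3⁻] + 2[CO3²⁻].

[CO2*] = KH · pCO2 = 10^(−1.47) × 2210×10^-6 = 7.488×10^-5 mol/kg
α₀ = 1/(1 + K1/[H⁺] + K1K2/[H⁺]²) = 1/(1 + 10^+1.31 + 10^-0.35) = 0.04574
DIC = [CO2*]/α₀ = 7.488×10^-5 / 0.04574 = 1.637 mmol/kg
CA = (α₁ + 2α₂)·DIC = (0.9338 + 2×0.02043) × 1.637 = 1.60 mmol/kg

CA = 1.60 mmol/kg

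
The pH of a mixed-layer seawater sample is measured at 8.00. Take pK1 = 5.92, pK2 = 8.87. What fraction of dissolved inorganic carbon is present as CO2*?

α₀ = 1 / (1 + K1/[H⁺] + K1K2/[H⁺]²) = 1 / (1 + 10^+2.08 + 10^+1.21)
   = 1 / (1 + 120.23 + 16.218) = 1/137.44 = 0.007276

α₀ = 0.00728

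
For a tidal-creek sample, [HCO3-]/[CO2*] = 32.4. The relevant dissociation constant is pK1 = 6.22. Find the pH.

pH = 7.73

From K1 = [H⁺][HCO3-]/[CO2*]:  pH = pK1 + log₁₀([HCO3-]/[CO2*])
log₁₀(32.4) = +1.511
pH = 6.22 + (+1.511) = 7.73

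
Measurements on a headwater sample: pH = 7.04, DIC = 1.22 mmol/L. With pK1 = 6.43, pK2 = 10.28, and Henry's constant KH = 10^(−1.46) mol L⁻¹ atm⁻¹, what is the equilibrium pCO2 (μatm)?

pCO2 = 6930 μatm

α₀ = 1 / (1 + K1/[H⁺] + K1K2/[H⁺]²) = 1 / (1 + 10^+0.61 + 10^-2.63)
   = 1 / (1 + 4.0738 + 0.0023442) = 1/5.0761 = 0.1970
[CO2*] = α₀ × DIC = 0.1970 × 1.22 = 0.2403 mmol/L
pCO2 = [CO2*]/KH = 2.403×10^-4 / 3.467×10^-2 = 6930 μatm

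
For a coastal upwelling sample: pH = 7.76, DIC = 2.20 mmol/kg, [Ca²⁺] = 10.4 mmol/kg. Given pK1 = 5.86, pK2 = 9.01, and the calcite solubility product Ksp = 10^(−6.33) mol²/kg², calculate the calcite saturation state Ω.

α₂ = 1 / (1 + [H⁺]/K2 + [H⁺]²/(K1K2)) = 1 / (1 + 10^+1.25 + 10^-0.65)
   = 1 / (1 + 17.783 + 0.22387) = 1/19.007 = 0.05261
[CO3²⁻] = α₂ × DIC = 0.05261 × 2.20 = 0.1157 mmol/kg
Ksp = 10^(−6.33) = 4.677×10^-7
Ω = [Ca²⁺][CO3²⁻]/Ksp = (10.4×10^-3)(1.157×10^-4) / 4.677×10^-7 = 2.57

Ω = 2.57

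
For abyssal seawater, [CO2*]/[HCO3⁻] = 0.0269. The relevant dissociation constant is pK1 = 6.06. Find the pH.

pH = 7.63

From K1 = [H⁺][HCO3⁻]/[CO2*]:  pH = pK1 − log₁₀([CO2*]/[HCO3⁻])
log₁₀(0.0269) = -1.570
pH = 6.06 − (-1.570) = 7.63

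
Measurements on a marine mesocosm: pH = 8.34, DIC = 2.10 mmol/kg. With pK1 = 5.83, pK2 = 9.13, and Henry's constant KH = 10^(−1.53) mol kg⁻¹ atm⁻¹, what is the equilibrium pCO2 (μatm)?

α₀ = 1 / (1 + K1/[H⁺] + K1K2/[H⁺]²) = 1 / (1 + 10^+2.51 + 10^+1.72)
   = 1 / (1 + 323.59 + 52.481) = 1/377.07 = 0.002652
[CO2*] = α₀ × DIC = 0.002652 × 2.10 = 0.005569 mmol/kg = 5.569 μmol/kg
pCO2 = [CO2*]/KH = 5.569×10^-6 / 2.951×10^-2 = 189 μatm

pCO2 = 189 μatm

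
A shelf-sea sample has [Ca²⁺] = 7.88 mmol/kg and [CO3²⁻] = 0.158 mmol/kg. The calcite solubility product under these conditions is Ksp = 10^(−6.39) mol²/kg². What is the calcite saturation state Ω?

Ω = 3.06

Ksp = 10^(−6.39) = 4.074×10^-7
Ω = [Ca²⁺][CO3²⁻]/Ksp = (7.88×10^-3)(0.158×10^-3) / 4.074×10^-7 = 3.06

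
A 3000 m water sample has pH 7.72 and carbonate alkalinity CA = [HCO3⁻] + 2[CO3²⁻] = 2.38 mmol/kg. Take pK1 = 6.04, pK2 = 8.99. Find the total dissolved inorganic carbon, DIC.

DIC = 2.31 mmol/kg

CA = [HCO3⁻] + 2[CO3²⁻] = (α₁ + 2α₂)·DIC
At pH 7.72: [H⁺]/K1 = 10^-1.68 = 0.020893, K2/[H⁺] = 10^-1.27 = 0.053703
α₁ = 1/(1 + 0.020893 + 0.053703) = 1/1.0746 = 0.9306; α₂ = α₁·K2/[H⁺] = 0.04998
α₁ + 2α₂ = 1.0305
DIC = CA / (α₁ + 2α₂) = 2.38 / 1.0305 = 2.31 mmol/kg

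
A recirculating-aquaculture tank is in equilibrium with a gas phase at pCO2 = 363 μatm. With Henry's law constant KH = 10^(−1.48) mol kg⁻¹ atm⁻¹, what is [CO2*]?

KH = 10^(−1.48) = 3.311×10^-2 mol kg⁻¹ atm⁻¹
[CO2*] = KH · pCO2 = 3.311×10^-2 × 363×10^-6 atm = 1.20×10^-5 mol/kg

[CO2*] = 12.0 μmol/kg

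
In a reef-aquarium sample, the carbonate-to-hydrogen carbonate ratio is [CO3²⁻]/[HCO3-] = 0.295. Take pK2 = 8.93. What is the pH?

pH = 8.40

From K2 = [H⁺][CO3²⁻]/[HCO3-]:  pH = pK2 + log₁₀([CO3²⁻]/[HCO3-])
log₁₀(0.295) = -0.530
pH = 8.93 + (-0.530) = 8.40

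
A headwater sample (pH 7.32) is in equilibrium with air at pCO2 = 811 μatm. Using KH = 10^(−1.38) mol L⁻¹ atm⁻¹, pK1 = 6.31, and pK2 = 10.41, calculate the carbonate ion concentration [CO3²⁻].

[CO2*] = KH · pCO2 = 10^(−1.38) × 811×10^-6 = 3.381×10^-5 mol/L
α₀ = 1/(1 + K1/[H⁺] + K1K2/[H⁺]²) = 1/(1 + 10^+1.01 + 10^-2.08) = 0.08896
DIC = [CO2*]/α₀ = 3.381×10^-5 / 0.08896 = 0.3800 mmol/L
[CO3²⁻] = α₂·DIC; α₂ = 0.0007399, so [CO3²⁻] = 0.0007399 × 0.3800 = 0.000281 mmol/L = 0.281 μmol/L

[CO3²⁻] = 0.281 μmol/L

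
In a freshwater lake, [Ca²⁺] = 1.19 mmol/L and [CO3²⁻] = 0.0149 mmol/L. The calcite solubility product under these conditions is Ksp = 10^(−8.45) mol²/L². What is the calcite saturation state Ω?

Ksp = 10^(−8.45) = 3.548×10^-9
Ω = [Ca²⁺][CO3²⁻]/Ksp = (1.19×10^-3)(0.0149×10^-3) / 3.548×10^-9 = 5.00

Ω = 5.00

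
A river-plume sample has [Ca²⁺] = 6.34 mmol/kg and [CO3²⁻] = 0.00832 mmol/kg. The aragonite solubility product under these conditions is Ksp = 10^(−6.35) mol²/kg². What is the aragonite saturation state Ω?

Ω = 0.118

Ksp = 10^(−6.35) = 4.467×10^-7
Ω = [Ca²⁺][CO3²⁻]/Ksp = (6.34×10^-3)(0.00832×10^-3) / 4.467×10^-7 = 0.118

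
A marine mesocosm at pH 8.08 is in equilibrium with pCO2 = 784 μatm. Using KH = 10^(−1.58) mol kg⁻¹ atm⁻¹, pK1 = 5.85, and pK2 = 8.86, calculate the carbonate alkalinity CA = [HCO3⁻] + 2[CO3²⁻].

CA = 4.66 mmol/kg

[CO2*] = KH · pCO2 = 10^(−1.58) × 784×10^-6 = 2.062×10^-5 mol/kg
α₀ = 1/(1 + K1/[H⁺] + K1K2/[H⁺]²) = 1/(1 + 10^+2.23 + 10^+1.45) = 0.005025
DIC = [CO2*]/α₀ = 2.062×10^-5 / 0.005025 = 4.104 mmol/kg
CA = (α₁ + 2α₂)·DIC = (0.8534 + 2×0.1416) × 4.104 = 4.66 mmol/kg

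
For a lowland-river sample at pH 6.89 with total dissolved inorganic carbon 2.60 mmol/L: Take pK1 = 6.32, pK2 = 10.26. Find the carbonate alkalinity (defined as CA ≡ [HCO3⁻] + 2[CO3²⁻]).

CA = [HCO3⁻] + 2[CO3²⁻] = (α₁ + 2α₂)·DIC
At pH 6.89: [H⁺]/K1 = 10^-0.57 = 0.26915, K2/[H⁺] = 10^-3.37 = 0.00042658
α₁ = 1/(1 + 0.26915 + 0.00042658) = 1/1.2696 = 0.7877; α₂ = α₁·K2/[H⁺] = 0.0003360
α₁ + 2α₂ = 0.7883
CA = 0.7883 × 2.60 = 2.05 mmol/L

CA = 2.05 mmol/L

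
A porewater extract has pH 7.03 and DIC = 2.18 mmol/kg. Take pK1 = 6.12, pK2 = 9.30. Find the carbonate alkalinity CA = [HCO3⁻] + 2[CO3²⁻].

CA = [HCO3⁻] + 2[CO3²⁻] = (α₁ + 2α₂)·DIC
At pH 7.03: [H⁺]/K1 = 10^-0.91 = 0.12303, K2/[H⁺] = 10^-2.27 = 0.0053703
α₁ = 1/(1 + 0.12303 + 0.0053703) = 1/1.1284 = 0.8862; α₂ = α₁·K2/[H⁺] = 0.004759
α₁ + 2α₂ = 0.8957
CA = 0.8957 × 2.18 = 1.95 mmol/kg

CA = 1.95 mmol/kg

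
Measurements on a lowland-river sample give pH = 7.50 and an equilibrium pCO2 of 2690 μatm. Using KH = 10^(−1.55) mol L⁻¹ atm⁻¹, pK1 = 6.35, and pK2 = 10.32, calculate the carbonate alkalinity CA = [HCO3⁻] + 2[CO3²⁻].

[CO2*] = KH · pCO2 = 10^(−1.55) × 2690×10^-6 = 7.581×10^-5 mol/L
α₀ = 1/(1 + K1/[H⁺] + K1K2/[H⁺]²) = 1/(1 + 10^+1.15 + 10^-1.67) = 0.06602
DIC = [CO2*]/α₀ = 7.581×10^-5 / 0.06602 = 1.148 mmol/L
CA = (α₁ + 2α₂)·DIC = (0.9326 + 2×0.001411) × 1.148 = 1.07 mmol/L

CA = 1.07 mmol/L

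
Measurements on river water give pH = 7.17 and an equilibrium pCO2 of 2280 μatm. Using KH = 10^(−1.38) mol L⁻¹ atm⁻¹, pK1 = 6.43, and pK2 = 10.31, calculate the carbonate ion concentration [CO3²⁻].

[CO2*] = KH · pCO2 = 10^(−1.38) × 2280×10^-6 = 9.505×10^-5 mol/L
α₀ = 1/(1 + K1/[H⁺] + K1K2/[H⁺]²) = 1/(1 + 10^+0.74 + 10^-2.40) = 0.1539
DIC = [CO2*]/α₀ = 9.505×10^-5 / 0.1539 = 0.6177 mmol/L
[CO3²⁻] = α₂·DIC; α₂ = 0.0006125, so [CO3²⁻] = 0.0006125 × 0.6177 = 0.000378 mmol/L = 0.378 μmol/L

[CO3²⁻] = 0.378 μmol/L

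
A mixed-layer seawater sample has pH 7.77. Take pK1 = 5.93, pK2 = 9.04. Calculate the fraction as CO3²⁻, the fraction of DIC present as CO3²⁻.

α₂ = 1 / (1 + [H⁺]/K2 + [H⁺]²/(K1K2)) = 1 / (1 + 10^+1.27 + 10^-0.57)
   = 1 / (1 + 18.621 + 0.26915) = 1/19.890 = 0.05028

α₂ = 0.0503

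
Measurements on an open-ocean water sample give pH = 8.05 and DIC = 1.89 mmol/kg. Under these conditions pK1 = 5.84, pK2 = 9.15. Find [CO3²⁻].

[CO3²⁻] = 0.138 mmol/kg

α₂ = 1 / (1 + [H⁺]/K2 + [H⁺]²/(K1K2)) = 1 / (1 + 10^+1.10 + 10^-1.11)
   = 1 / (1 + 12.589 + 0.077625) = 1/13.667 = 0.07317
[CO3²⁻] = α₂ × DIC = 0.07317 × 1.89 = 0.138 mmol/kg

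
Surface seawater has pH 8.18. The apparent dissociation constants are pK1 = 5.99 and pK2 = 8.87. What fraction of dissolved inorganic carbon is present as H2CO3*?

α₀ = 1 / (1 + K1/[H⁺] + K1K2/[H⁺]²) = 1 / (1 + 10^+2.19 + 10^+1.50)
   = 1 / (1 + 154.88 + 31.623) = 1/187.50 = 0.005333

α₀ = 0.00533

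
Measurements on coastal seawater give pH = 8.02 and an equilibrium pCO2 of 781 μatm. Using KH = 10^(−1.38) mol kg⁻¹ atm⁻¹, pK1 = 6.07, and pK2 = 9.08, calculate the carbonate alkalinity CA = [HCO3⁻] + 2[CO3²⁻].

[CO2*] = KH · pCO2 = 10^(−1.38) × 781×10^-6 = 3.256×10^-5 mol/kg
α₀ = 1/(1 + K1/[H⁺] + K1K2/[H⁺]²) = 1/(1 + 10^+1.95 + 10^+0.89) = 0.01022
DIC = [CO2*]/α₀ = 3.256×10^-5 / 0.01022 = 3.187 mmol/kg
CA = (α₁ + 2α₂)·DIC = (0.9105 + 2×0.07930) × 3.187 = 3.41 mmol/kg

CA = 3.41 mmol/kg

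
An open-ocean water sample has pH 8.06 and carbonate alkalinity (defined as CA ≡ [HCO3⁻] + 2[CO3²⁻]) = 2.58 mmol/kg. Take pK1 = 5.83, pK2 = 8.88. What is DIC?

CA = [HCO3⁻] + 2[CO3²⁻] = (α₁ + 2α₂)·DIC
At pH 8.06: [H⁺]/K1 = 10^-2.23 = 0.0058884, K2/[H⁺] = 10^-0.82 = 0.15136
α₁ = 1/(1 + 0.0058884 + 0.15136) = 1/1.1572 = 0.8641; α₂ = α₁·K2/[H⁺] = 0.1308
α₁ + 2α₂ = 1.1257
DIC = CA / (α₁ + 2α₂) = 2.58 / 1.1257 = 2.29 mmol/kg

DIC = 2.29 mmol/kg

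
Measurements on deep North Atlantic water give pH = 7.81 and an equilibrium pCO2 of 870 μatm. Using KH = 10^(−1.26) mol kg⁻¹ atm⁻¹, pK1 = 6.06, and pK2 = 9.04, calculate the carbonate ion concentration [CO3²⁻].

[CO3²⁻] = 0.158 mmol/kg

[CO2*] = KH · pCO2 = 10^(−1.26) × 870×10^-6 = 4.781×10^-5 mol/kg
α₀ = 1/(1 + K1/[H⁺] + K1K2/[H⁺]²) = 1/(1 + 10^+1.75 + 10^+0.52) = 0.01652
DIC = [CO2*]/α₀ = 4.781×10^-5 / 0.01652 = 2.895 mmol/kg
[CO3²⁻] = α₂·DIC; α₂ = 0.05469, so [CO3²⁻] = 0.05469 × 2.895 = 0.158 mmol/kg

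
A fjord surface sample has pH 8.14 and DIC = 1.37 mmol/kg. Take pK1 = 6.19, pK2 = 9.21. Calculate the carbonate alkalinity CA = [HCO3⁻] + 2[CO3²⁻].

CA = 1.46 mmol/kg

CA = [HCO3⁻] + 2[CO3²⁻] = (α₁ + 2α₂)·DIC
At pH 8.14: [H⁺]/K1 = 10^-1.95 = 0.011220, K2/[H⁺] = 10^-1.07 = 0.085114
α₁ = 1/(1 + 0.011220 + 0.085114) = 1/1.0963 = 0.9121; α₂ = α₁·K2/[H⁺] = 0.07763
α₁ + 2α₂ = 1.0674
CA = 1.0674 × 1.37 = 1.46 mmol/kg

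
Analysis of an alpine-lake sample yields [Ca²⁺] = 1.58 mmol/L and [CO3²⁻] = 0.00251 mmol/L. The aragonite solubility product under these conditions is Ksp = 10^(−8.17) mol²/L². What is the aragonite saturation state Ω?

Ksp = 10^(−8.17) = 6.761×10^-9
Ω = [Ca²⁺][CO3²⁻]/Ksp = (1.58×10^-3)(0.00251×10^-3) / 6.761×10^-9 = 0.587

Ω = 0.587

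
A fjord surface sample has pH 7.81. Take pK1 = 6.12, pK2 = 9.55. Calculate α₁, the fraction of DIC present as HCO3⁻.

α₁ = 1 / (1 + [H⁺]/K1 + K2/[H⁺]) = 1 / (1 + 10^-1.69 + 10^-1.74)
   = 1 / (1 + 0.020417 + 0.018197) = 1/1.0386 = 0.9628

α₁ = 0.963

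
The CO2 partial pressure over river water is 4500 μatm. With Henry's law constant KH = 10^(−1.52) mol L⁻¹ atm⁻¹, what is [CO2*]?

[CO2*] = 136 μmol/L

KH = 10^(−1.52) = 3.020×10^-2 mol L⁻¹ atm⁻¹
[CO2*] = KH · pCO2 = 3.020×10^-2 × 4500×10^-6 atm = 1.36×10^-4 mol/L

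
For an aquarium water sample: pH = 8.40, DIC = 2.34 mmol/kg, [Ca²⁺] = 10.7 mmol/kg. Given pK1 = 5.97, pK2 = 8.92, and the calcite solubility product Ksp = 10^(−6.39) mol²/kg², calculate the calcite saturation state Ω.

Ω = 14.2

α₂ = 1 / (1 + [H⁺]/K2 + [H⁺]²/(K1K2)) = 1 / (1 + 10^+0.52 + 10^-1.91)
   = 1 / (1 + 3.3113 + 0.012303) = 1/4.3236 = 0.2313
[CO3²⁻] = α₂ × DIC = 0.2313 × 2.34 = 0.5412 mmol/kg
Ksp = 10^(−6.39) = 4.074×10^-7
Ω = [Ca²⁺][CO3²⁻]/Ksp = (10.7×10^-3)(5.412×10^-4) / 4.074×10^-7 = 14.2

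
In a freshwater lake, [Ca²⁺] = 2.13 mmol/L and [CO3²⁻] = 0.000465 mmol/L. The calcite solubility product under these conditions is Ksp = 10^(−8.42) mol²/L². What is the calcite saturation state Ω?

Ω = 0.261

Ksp = 10^(−8.42) = 3.802×10^-9
Ω = [Ca²⁺][CO3²⁻]/Ksp = (2.13×10^-3)(0.000465×10^-3) / 3.802×10^-9 = 0.261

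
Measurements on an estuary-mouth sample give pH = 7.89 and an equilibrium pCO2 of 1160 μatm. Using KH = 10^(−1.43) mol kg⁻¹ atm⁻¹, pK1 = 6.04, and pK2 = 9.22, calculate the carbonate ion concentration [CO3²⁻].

[CO3²⁻] = 0.143 mmol/kg

[CO2*] = KH · pCO2 = 10^(−1.43) × 1160×10^-6 = 4.310×10^-5 mol/kg
α₀ = 1/(1 + K1/[H⁺] + K1K2/[H⁺]²) = 1/(1 + 10^+1.85 + 10^+0.52) = 0.01331
DIC = [CO2*]/α₀ = 4.310×10^-5 / 0.01331 = 3.237 mmol/kg
[CO3²⁻] = α₂·DIC; α₂ = 0.04409, so [CO3²⁻] = 0.04409 × 3.237 = 0.143 mmol/kg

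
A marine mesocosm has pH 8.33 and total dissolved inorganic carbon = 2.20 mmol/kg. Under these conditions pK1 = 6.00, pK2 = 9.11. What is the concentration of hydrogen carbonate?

[HCO3⁻] = 1.88 mmol/kg

α₁ = 1 / (1 + [H⁺]/K1 + K2/[H⁺]) = 1 / (1 + 10^-2.33 + 10^-0.78)
   = 1 / (1 + 0.0046774 + 0.16596) = 1/1.1706 = 0.8542
[HCO3⁻] = α₁ × DIC = 0.8542 × 2.20 = 1.88 mmol/kg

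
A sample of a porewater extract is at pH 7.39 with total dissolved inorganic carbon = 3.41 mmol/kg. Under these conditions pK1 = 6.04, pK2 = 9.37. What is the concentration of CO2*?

[CO2*] = 0.144 mmol/kg

α₀ = 1 / (1 + K1/[H⁺] + K1K2/[H⁺]²) = 1 / (1 + 10^+1.35 + 10^-0.63)
   = 1 / (1 + 22.387 + 0.23442) = 1/23.622 = 0.04233
[CO2*] = α₀ × DIC = 0.04233 × 3.41 = 0.144 mmol/kg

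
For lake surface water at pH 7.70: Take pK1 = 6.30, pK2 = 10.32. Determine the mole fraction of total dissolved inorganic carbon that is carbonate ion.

α₂ = 0.00230

α₂ = 1 / (1 + [H⁺]/K2 + [H⁺]²/(K1K2)) = 1 / (1 + 10^+2.62 + 10^+1.22)
   = 1 / (1 + 416.87 + 16.596) = 1/434.47 = 0.002302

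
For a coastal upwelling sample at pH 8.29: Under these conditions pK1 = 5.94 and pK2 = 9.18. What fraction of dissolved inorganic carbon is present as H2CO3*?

α₀ = 0.00394

α₀ = 1 / (1 + K1/[H⁺] + K1K2/[H⁺]²) = 1 / (1 + 10^+2.35 + 10^+1.46)
   = 1 / (1 + 223.87 + 28.840) = 1/253.71 = 0.003941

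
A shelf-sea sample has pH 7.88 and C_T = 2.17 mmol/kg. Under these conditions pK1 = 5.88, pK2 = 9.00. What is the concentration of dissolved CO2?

[CO2*] = 20.0 μmol/kg

α₀ = 1 / (1 + K1/[H⁺] + K1K2/[H⁺]²) = 1 / (1 + 10^+2.00 + 10^+0.88)
   = 1 / (1 + 100.00 + 7.5858) = 1/108.59 = 0.009209
[CO2*] = α₀ × DIC = 0.009209 × 2.17 = 0.0200 mmol/kg = 20.0 μmol/kg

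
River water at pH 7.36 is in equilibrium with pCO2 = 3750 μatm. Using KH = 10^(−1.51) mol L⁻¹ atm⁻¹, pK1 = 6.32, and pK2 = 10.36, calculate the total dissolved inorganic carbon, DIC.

[CO2*] = KH · pCO2 = 10^(−1.51) × 3750×10^-6 = 1.159×10^-4 mol/L
α₀ = 1/(1 + K1/[H⁺] + K1K2/[H⁺]²) = 1/(1 + 10^+1.04 + 10^-1.96) = 0.08350
DIC = [CO2*]/α₀ = 1.159×10^-4 / 0.08350 = 1.39 mmol/L

DIC = 1.39 mmol/L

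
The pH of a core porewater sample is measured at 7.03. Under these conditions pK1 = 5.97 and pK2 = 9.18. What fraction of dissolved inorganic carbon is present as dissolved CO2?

α₀ = 1 / (1 + K1/[H⁺] + K1K2/[H⁺]²) = 1 / (1 + 10^+1.06 + 10^-1.09)
   = 1 / (1 + 11.482 + 0.081283) = 1/12.563 = 0.07960

α₀ = 0.0796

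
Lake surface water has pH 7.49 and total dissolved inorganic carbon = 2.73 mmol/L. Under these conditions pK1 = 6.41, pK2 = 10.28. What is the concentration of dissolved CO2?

α₀ = 1 / (1 + K1/[H⁺] + K1K2/[H⁺]²) = 1 / (1 + 10^+1.08 + 10^-1.71)
   = 1 / (1 + 12.023 + 0.019498) = 1/13.042 = 0.07667
[CO2*] = α₀ × DIC = 0.07667 × 2.73 = 0.209 mmol/L

[CO2*] = 0.209 mmol/L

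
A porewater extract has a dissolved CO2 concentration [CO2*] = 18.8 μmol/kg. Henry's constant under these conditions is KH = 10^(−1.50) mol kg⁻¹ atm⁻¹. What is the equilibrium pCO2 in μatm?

KH = 10^(−1.50) = 3.162×10^-2 mol kg⁻¹ atm⁻¹
pCO2 = [CO2*]/KH = 18.8×10^-6 / 3.162×10^-2 = 5.95×10^-4 atm = 595 μatm

pCO2 = 595 μatm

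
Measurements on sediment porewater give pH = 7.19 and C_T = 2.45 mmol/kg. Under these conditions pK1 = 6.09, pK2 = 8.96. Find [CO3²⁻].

α₂ = 1 / (1 + [H⁺]/K2 + [H⁺]²/(K1K2)) = 1 / (1 + 10^+1.77 + 10^+0.67)
   = 1 / (1 + 58.884 + 4.6774) = 1/64.562 = 0.01549
[CO3²⁻] = α₂ × DIC = 0.01549 × 2.45 = 0.0379 mmol/kg

[CO3²⁻] = 0.0379 mmol/kg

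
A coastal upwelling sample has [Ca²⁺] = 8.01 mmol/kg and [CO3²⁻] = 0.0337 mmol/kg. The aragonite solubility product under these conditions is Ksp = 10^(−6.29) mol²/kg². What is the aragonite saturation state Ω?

Ksp = 10^(−6.29) = 5.129×10^-7
Ω = [Ca²⁺][CO3²⁻]/Ksp = (8.01×10^-3)(0.0337×10^-3) / 5.129×10^-7 = 0.526

Ω = 0.526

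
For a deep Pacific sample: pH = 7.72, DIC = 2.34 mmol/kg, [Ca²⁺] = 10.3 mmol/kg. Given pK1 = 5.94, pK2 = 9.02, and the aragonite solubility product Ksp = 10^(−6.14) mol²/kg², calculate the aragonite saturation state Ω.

α₂ = 1 / (1 + [H⁺]/K2 + [H⁺]²/(K1K2)) = 1 / (1 + 10^+1.30 + 10^-0.48)
   = 1 / (1 + 19.953 + 0.33113) = 1/21.284 = 0.04698
[CO3²⁻] = α₂ × DIC = 0.04698 × 2.34 = 0.1099 mmol/kg
Ksp = 10^(−6.14) = 7.244×10^-7
Ω = [Ca²⁺][CO3²⁻]/Ksp = (10.3×10^-3)(1.099×10^-4) / 7.244×10^-7 = 1.56

Ω = 1.56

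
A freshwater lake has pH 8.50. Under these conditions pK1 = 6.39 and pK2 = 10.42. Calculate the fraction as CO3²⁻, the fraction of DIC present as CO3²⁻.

α₂ = 1 / (1 + [H⁺]/K2 + [H⁺]²/(K1K2)) = 1 / (1 + 10^+1.92 + 10^-0.19)
   = 1 / (1 + 83.176 + 0.64565) = 1/84.822 = 0.01179

α₂ = 0.0118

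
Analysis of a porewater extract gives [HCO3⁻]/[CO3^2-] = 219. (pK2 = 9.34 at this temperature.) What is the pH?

From K2 = [H⁺][CO3^2-]/[HCO3⁻]:  pH = pK2 − log₁₀([HCO3⁻]/[CO3^2-])
log₁₀(219) = +2.340
pH = 9.34 − (+2.340) = 7.00

pH = 7.00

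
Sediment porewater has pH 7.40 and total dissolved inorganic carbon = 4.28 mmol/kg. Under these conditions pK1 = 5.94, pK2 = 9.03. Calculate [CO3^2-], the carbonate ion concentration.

[CO3²⁻] = 0.0948 mmol/kg

α₂ = 1 / (1 + [H⁺]/K2 + [H⁺]²/(K1K2)) = 1 / (1 + 10^+1.63 + 10^+0.17)
   = 1 / (1 + 42.658 + 1.4791) = 1/45.137 = 0.02215
[CO3²⁻] = α₂ × DIC = 0.02215 × 4.28 = 0.0948 mmol/kg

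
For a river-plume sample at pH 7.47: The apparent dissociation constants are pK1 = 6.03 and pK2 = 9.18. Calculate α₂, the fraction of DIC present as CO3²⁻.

α₂ = 1 / (1 + [H⁺]/K2 + [H⁺]²/(K1K2)) = 1 / (1 + 10^+1.71 + 10^+0.27)
   = 1 / (1 + 51.286 + 1.8621) = 1/54.148 = 0.01847

α₂ = 0.0185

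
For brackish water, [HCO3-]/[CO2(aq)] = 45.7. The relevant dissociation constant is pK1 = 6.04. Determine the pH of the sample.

From K1 = [H⁺][HCO3-]/[CO2(aq)]:  pH = pK1 + log₁₀([HCO3-]/[CO2(aq)])
log₁₀(45.7) = +1.660
pH = 6.04 + (+1.660) = 7.70

pH = 7.70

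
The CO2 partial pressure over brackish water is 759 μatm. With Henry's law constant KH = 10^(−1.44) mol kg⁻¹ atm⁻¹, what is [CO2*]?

[CO2*] = 27.6 μmol/kg

KH = 10^(−1.44) = 3.631×10^-2 mol kg⁻¹ atm⁻¹
[CO2*] = KH · pCO2 = 3.631×10^-2 × 759×10^-6 atm = 2.76×10^-5 mol/kg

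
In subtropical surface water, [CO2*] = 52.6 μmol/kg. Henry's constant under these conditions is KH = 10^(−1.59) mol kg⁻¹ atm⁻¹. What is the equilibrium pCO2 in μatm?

pCO2 = 2050 μatm

KH = 10^(−1.59) = 2.570×10^-2 mol kg⁻¹ atm⁻¹
pCO2 = [CO2*]/KH = 52.6×10^-6 / 2.570×10^-2 = 2.05×10^-3 atm = 2050 μatm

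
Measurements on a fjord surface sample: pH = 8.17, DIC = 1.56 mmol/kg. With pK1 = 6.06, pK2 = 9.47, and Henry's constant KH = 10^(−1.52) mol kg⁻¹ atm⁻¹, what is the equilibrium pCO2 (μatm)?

pCO2 = 379 μatm

α₀ = 1 / (1 + K1/[H⁺] + K1K2/[H⁺]²) = 1 / (1 + 10^+2.11 + 10^+0.81)
   = 1 / (1 + 128.82 + 6.4565) = 1/136.28 = 0.007338
[CO2*] = α₀ × DIC = 0.007338 × 1.56 = 0.01145 mmol/kg = 11.45 μmol/kg
pCO2 = [CO2*]/KH = 1.145×10^-5 / 3.020×10^-2 = 379 μatm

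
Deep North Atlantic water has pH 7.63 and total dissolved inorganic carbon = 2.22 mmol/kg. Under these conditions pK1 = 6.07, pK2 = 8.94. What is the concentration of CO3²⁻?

α₂ = 1 / (1 + [H⁺]/K2 + [H⁺]²/(K1K2)) = 1 / (1 + 10^+1.31 + 10^-0.25)
   = 1 / (1 + 20.417 + 0.56234) = 1/21.980 = 0.04550
[CO3²⁻] = α₂ × DIC = 0.04550 × 2.22 = 0.101 mmol/kg

[CO3²⁻] = 0.101 mmol/kg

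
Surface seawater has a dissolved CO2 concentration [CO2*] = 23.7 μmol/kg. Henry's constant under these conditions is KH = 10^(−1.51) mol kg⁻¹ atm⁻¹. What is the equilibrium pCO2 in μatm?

pCO2 = 767 μatm

KH = 10^(−1.51) = 3.090×10^-2 mol kg⁻¹ atm⁻¹
pCO2 = [CO2*]/KH = 23.7×10^-6 / 3.090×10^-2 = 7.67×10^-4 atm = 767 μatm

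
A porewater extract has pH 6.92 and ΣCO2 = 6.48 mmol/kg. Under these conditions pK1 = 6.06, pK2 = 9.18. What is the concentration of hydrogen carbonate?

α₁ = 1 / (1 + [H⁺]/K1 + K2/[H⁺]) = 1 / (1 + 10^-0.86 + 10^-2.26)
   = 1 / (1 + 0.13804 + 0.0054954) = 1/1.1435 = 0.8745
[HCO3⁻] = α₁ × DIC = 0.8745 × 6.48 = 5.67 mmol/kg

[HCO3⁻] = 5.67 mmol/kg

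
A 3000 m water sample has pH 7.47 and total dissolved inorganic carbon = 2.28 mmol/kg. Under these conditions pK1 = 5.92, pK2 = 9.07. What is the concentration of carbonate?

[CO3²⁻] = 0.0544 mmol/kg

α₂ = 1 / (1 + [H⁺]/K2 + [H⁺]²/(K1K2)) = 1 / (1 + 10^+1.60 + 10^+0.05)
   = 1 / (1 + 39.811 + 1.1220) = 1/41.933 = 0.02385
[CO3²⁻] = α₂ × DIC = 0.02385 × 2.28 = 0.0544 mmol/kg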